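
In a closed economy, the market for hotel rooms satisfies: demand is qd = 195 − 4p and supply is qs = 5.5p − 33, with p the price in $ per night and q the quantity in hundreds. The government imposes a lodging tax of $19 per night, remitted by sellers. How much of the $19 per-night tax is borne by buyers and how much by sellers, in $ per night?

Buyers bear $11 per night; sellers bear $8 per night.

Without the tax, 195 − 4p = 5.5p − 33 gives 9.5p = 228, so p* = $24 and q* = 99.
With the tax collected from sellers, supply shifts: qs = 5.5(p − 19) − 33.
Solving gives q = 55 with buyers paying $35 and sellers receiving $16 (the $19 wedge).
Burden on buyers: $11; on sellers: $8. (They sum to $19.)
The less price-elastic side of the market bears the larger share of a per-unit tax.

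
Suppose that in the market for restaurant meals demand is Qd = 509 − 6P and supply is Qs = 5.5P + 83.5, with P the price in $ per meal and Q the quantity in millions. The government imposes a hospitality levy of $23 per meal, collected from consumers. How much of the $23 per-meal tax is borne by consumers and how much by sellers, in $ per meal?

Before the tax: set 509 − 6P = 5.5P + 83.5 → P* = $37, Q* = 287.
With the tax collected from consumers, demand (in seller-price terms) shifts: Qd = 509 − 6(P + 23).
New equilibrium: consumers pay $48, sellers receive $25, Q = 221. (Wedge: Pb − Ps = 23.)
Burden on consumers: $11; on sellers: $12. (They sum to $23.)

Consumers bear $11 per meal; sellers bear $12 per meal.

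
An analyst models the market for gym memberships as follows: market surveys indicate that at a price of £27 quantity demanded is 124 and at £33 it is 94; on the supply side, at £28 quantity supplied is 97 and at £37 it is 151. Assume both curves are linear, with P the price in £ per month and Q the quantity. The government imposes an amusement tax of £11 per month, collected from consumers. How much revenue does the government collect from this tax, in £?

Demand slope: (94 − 124)/(33 − 27) = -5, so Qd = 259 − 5P.
Supply slope: (151 − 97)/(37 − 28) = 6, so Qs = 6P − 71.
Before the tax: set 259 − 5P = 6P − 71 → P* = £30, Q* = 109.
With the tax collected from consumers, demand (in seller-price terms) shifts: Qd = 259 − 5(P + 11).
New equilibrium: consumers pay £36, suppliers receive £25, Q = 79. (Wedge: Pb − Ps = 11.)
Revenue = t · Q = 11 · 79 = £869.

Tax revenue = £869.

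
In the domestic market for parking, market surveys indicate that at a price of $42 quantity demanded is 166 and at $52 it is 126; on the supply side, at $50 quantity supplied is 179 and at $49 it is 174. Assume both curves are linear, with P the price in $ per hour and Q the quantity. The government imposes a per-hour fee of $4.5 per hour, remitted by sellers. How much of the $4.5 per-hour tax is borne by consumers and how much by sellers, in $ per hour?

Consumers bear $2.5 per hour; sellers bear $2 per hour.

Demand slope: (126 − 166)/(52 − 42) = -4, so Qd = 334 − 4P.
Supply slope: (174 − 179)/(49 − 50) = 5, so Qs = 5P − 71.
Without the tax, 334 − 4P = 5P − 71 gives 9P = 405, so P* = $45 and Q* = 154.
With the tax collected from sellers, supply shifts: Qs = 5(P − 4.5) − 71.
Solving gives Q = 144 with consumers paying $47.5 and sellers receiving $43 (the $4.5 wedge).
Burden on consumers: $2.5; on sellers: $2. (They sum to $4.5.)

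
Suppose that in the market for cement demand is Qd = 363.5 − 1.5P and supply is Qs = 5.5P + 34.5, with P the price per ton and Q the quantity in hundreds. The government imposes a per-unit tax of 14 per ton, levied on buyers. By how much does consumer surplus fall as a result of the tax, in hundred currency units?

Consumer surplus falls by 3132.25 hundred.

Before the tax: set 363.5 − 1.5P = 5.5P + 34.5 → P* = 47, Q* = 293.
With the tax collected from buyers, demand (in seller-price terms) shifts: Qd = 363.5 − 1.5(P + 14).
Solving gives Q = 276.5 with buyers paying 58 and suppliers receiving 44 (the 14 wedge).
ΔCS is the trapezoid between Q = 276.5 and Q = 293 of height 11: ½ · (293 + 276.5) · 11 = 3132.25.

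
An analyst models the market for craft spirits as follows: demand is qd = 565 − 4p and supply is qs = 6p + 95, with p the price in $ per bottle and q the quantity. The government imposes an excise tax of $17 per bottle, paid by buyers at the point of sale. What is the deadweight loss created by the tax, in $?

Without the tax, 565 − 4p = 6p + 95 gives 10p = 470, so p* = $47 and q* = 377.
With the tax collected from buyers, demand (in seller-price terms) shifts: qd = 565 − 4(p + 17).
New equilibrium: buyers pay $57.2, sellers receive $40.2, q = 336.2. (Wedge: pb − ps = 17.)
Quantity falls by |ΔQ| = |377 − 336.2| = 40.8.
DWL = ½ · t · |ΔQ| = ½ · 17 · 40.8 = $346.8.

Deadweight loss = $346.8.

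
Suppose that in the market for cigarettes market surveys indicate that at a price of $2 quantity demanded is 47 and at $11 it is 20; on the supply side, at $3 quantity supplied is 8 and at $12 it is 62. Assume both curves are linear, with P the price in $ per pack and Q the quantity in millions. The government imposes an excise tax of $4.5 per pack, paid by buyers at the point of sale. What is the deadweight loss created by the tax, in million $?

Deadweight loss = $20.25 million.

Demand slope: (20 − 47)/(11 − 2) = -3, so Qd = 53 − 3P.
Supply slope: (62 − 8)/(12 − 3) = 6, so Qs = 6P − 10.
Without the tax, 53 − 3P = 6P − 10 gives 9P = 63, so P* = $7 and Q* = 32.
With the tax collected from buyers, demand (in seller-price terms) shifts: Qd = 53 − 3(P + 4.5).
Solving gives Q = 23 with buyers paying $10 and sellers receiving $5.5 (the $4.5 wedge).
Quantity falls by |ΔQ| = |32 − 23| = 9.
DWL = ½ · t · |ΔQ| = ½ · 4.5 · 9 = $20.25.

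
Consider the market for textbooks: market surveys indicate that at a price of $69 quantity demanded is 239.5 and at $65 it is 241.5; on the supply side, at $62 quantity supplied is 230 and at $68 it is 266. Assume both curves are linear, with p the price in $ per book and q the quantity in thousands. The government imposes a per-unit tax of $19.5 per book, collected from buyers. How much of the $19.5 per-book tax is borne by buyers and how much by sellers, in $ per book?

Buyers bear $18 per book; sellers bear $1.5 per book.

Demand slope: (241.5 − 239.5)/(65 − 69) = -0.5, so qd = 274 − 0.5p.
Supply slope: (266 − 230)/(68 − 62) = 6, so qs = 6p − 142.
Without the tax, 274 − 0.5p = 6p − 142 gives 6.5p = 416, so p* = $64 and q* = 242.
With the tax collected from buyers, demand (in seller-price terms) shifts: qd = 274 − 0.5(p + 19.5).
Solving gives q = 233 with buyers paying $82 and sellers receiving $62.5 (the $19.5 wedge).
Burden on buyers: $18; on sellers: $1.5. (They sum to $19.5.)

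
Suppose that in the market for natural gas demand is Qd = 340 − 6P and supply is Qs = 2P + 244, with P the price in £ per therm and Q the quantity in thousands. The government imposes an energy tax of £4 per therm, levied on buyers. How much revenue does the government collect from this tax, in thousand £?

Without the tax, 340 − 6P = 2P + 244 gives 8P = 96, so P* = £12 and Q* = 268.
With the tax collected from buyers, demand (in seller-price terms) shifts: Qd = 340 − 6(P + 4).
New equilibrium: buyers pay £13, suppliers receive £9, Q = 262. (Wedge: Pb − Ps = 4.)
Revenue = t · Q = 4 · 262 = £1048.

Tax revenue = £1048 thousand.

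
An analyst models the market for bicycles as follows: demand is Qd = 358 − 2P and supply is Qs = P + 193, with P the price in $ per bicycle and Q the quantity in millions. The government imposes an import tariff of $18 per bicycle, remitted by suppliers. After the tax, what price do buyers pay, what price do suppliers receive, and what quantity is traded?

Without the tax, 358 − 2P = P + 193 gives 3P = 165, so P* = $55 and Q* = 248.
With the tax collected from suppliers, supply shifts: Qs = (P − 18) + 193.
New equilibrium: buyers pay $61, suppliers receive $43, Q = 236. (Wedge: Pb − Ps = 18.)
The less price-elastic side of the market bears the larger share of a per-unit tax.

Buyers pay $61; suppliers receive $43; quantity = 236.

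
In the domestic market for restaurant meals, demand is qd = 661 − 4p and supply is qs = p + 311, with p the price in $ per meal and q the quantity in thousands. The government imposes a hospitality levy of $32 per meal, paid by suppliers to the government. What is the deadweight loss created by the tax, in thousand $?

Deadweight loss = $409.6 thousand.

Before the tax: set 661 − 4p = p + 311 → p* = $70, q* = 381.
With the tax collected from suppliers, supply shifts: qs = (p − 32) + 311.
Solving gives q = 355.4 with buyers paying $76.4 and suppliers receiving $44.4 (the $32 wedge).
Quantity falls by |ΔQ| = |381 − 355.4| = 25.6.
DWL = ½ · t · |ΔQ| = ½ · 32 · 25.6 = $409.6.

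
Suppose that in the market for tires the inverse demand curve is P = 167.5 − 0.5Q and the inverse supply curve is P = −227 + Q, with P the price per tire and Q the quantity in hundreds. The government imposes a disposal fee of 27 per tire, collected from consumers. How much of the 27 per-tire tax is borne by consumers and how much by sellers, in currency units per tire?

Inverting to Q(P) form: Qd = 335 − 2P; Qs = P + 227.
Before the tax: set 335 − 2P = P + 227 → P* = 36, Q* = 263.
With the tax collected from consumers, demand (in seller-price terms) shifts: Qd = 335 − 2(P + 27).
New equilibrium: consumers pay 45, sellers receive 18, Q = 245. (Wedge: Pb − Ps = 27.)
Burden on consumers: 9; on sellers: 18. (They sum to 27.)
The less price-elastic side of the market bears the larger share of a per-unit tax.

Consumers bear 9 per tire; sellers bear 18 per tire.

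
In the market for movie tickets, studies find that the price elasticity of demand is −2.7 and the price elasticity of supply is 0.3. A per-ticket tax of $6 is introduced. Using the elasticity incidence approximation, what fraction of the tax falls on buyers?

Incidence ratio: buyers' share ≈ εs / (εs + |εd|) = 0.3 / (0.3 + 2.7) = 0.1.
Supply is the less elastic side, so buyers bear the smaller share.

Buyers' share ≈ 0.1.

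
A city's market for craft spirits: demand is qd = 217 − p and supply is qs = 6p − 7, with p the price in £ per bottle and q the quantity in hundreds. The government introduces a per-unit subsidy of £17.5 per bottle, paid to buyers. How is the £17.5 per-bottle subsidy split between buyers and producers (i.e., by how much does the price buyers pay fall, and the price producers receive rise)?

Buyers gain £15 per bottle; producers gain £2.5 per bottle.

Without the subsidy, 217 − p = 6p − 7 gives 7p = 224, so p* = £32 and q* = 185.
With a per-unit subsidy paid to buyers, each effectively pays p − 17.5, so demand becomes qd = 217 − (p − 17.5).
New equilibrium: buyers pay £17, producers receive £34.5, q = 200. (Wedge: pb − ps = −17.5.)
Gain to buyers: £15; to producers: £2.5. (They sum to £17.5.)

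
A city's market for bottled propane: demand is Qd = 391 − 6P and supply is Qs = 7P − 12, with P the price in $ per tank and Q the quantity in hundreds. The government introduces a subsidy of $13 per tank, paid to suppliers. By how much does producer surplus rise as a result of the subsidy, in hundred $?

Producer surplus rises by $1356 hundred.

Before the subsidy: set 391 − 6P = 7P − 12 → P* = $31, Q* = 205.
With a per-unit subsidy paid to suppliers, each receives P + 13 per unit sold, so supply becomes Qs = 7(P + 13) − 12.
Solving gives Q = 247 with buyers paying $24 and suppliers receiving $37 (the $13 wedge).
ΔPS is the trapezoid between Q = 247 and Q = 205 of height $6: ½ · (205 + 247) · 6 = $1356.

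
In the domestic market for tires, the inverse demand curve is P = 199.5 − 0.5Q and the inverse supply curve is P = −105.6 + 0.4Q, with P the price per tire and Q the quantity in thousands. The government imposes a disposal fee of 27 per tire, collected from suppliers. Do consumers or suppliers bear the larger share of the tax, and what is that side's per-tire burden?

Rewrite in direct form: Qd = 399 − 2P and Qs = 2.5P + 264.
Before the tax: set 399 − 2P = 2.5P + 264 → P* = 30, Q* = 339.
With the tax collected from suppliers, supply shifts: Qs = 2.5(P − 27) + 264.
New equilibrium: consumers pay 45, suppliers receive 18, Q = 309. (Wedge: Pb − Ps = 27.)
Per-tire burden: consumers 15, suppliers 12.
Consumers take the larger share because demand is less price-elastic here (demand slope 2 vs supply slope 2.5).
The less price-elastic side of the market bears the larger share of a per-unit tax.

Consumers bear the larger share: 15 per tire.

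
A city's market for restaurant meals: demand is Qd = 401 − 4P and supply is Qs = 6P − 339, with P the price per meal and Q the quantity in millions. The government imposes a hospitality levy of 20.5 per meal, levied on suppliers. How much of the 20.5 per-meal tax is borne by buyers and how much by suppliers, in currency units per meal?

Buyers bear 12.3 per meal; suppliers bear 8.2 per meal.

Without the tax, 401 − 4P = 6P − 339 gives 10P = 740, so P* = 74 and Q* = 105.
With the tax collected from suppliers, supply shifts: Qs = 6(P − 20.5) − 339.
New equilibrium: buyers pay 86.3, suppliers receive 65.8, Q = 55.8. (Wedge: Pb − Ps = 20.5.)
Burden on buyers: 12.3; on suppliers: 8.2. (They sum to 20.5.)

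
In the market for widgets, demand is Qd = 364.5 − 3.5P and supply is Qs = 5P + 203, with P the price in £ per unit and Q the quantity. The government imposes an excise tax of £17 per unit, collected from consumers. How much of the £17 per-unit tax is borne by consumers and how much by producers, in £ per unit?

Consumers bear £10 per unit; producers bear £7 per unit.

Without the tax, 364.5 − 3.5P = 5P + 203 gives 8.5P = 161.5, so P* = £19 and Q* = 298.
With the tax collected from consumers, demand (in seller-price terms) shifts: Qd = 364.5 − 3.5(P + 17).
New equilibrium: consumers pay £29, producers receive £12, Q = 263. (Wedge: Pb − Ps = 17.)
Burden on consumers: £10; on producers: £7. (They sum to £17.)
The less price-elastic side of the market bears the larger share of a per-unit tax.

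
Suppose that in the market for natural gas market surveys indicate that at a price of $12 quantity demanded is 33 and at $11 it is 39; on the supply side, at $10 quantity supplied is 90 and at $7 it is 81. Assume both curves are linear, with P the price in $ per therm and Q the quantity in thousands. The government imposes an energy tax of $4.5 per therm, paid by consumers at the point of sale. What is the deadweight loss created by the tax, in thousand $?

Deadweight loss = $20.25 thousand.

Demand slope: (39 − 33)/(11 − 12) = -6, so Qd = 105 − 6P.
Supply slope: (81 − 90)/(7 − 10) = 3, so Qs = 3P + 60.
Without the tax, 105 − 6P = 3P + 60 gives 9P = 45, so P* = $5 and Q* = 75.
With the tax collected from consumers, demand (in seller-price terms) shifts: Qd = 105 − 6(P + 4.5).
New equilibrium: consumers pay $6.5, producers receive $2, Q = 66. (Wedge: Pb − Ps = 4.5.)
Quantity falls by |ΔQ| = |75 − 66| = 9.
DWL = ½ · t · |ΔQ| = ½ · 4.5 · 9 = $20.25.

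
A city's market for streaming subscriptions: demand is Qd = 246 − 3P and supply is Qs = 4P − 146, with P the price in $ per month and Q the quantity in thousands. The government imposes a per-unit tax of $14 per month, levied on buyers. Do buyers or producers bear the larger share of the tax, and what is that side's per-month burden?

Buyers bear the larger share: $8 per month.

Without the tax, 246 − 3P = 4P − 146 gives 7P = 392, so P* = $56 and Q* = 78.
With the tax collected from buyers, demand (in seller-price terms) shifts: Qd = 246 − 3(P + 14).
New equilibrium: buyers pay $64, producers receive $50, Q = 54. (Wedge: Pb − Ps = 14.)
Per-month burden: buyers $8, producers $6.
Buyers take the larger share because demand is less price-elastic here (demand slope 3 vs supply slope 4).
The less price-elastic side of the market bears the larger share of a per-unit tax.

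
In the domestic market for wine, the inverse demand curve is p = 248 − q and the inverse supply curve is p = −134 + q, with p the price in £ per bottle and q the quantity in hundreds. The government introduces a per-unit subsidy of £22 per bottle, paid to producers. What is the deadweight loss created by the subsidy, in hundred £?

Inverting to q(p) form: qd = 248 − p; qs = p + 134.
Without the subsidy, 248 − p = p + 134 gives 2p = 114, so p* = £57 and q* = 191.
With a per-unit subsidy paid to producers, each receives p + 22 per unit sold, so supply becomes qs = (p + 22) + 134.
New equilibrium: buyers pay £46, producers receive £68, q = 202. (Wedge: pb − ps = −22.)
Quantity rises by |ΔQ| = |191 − 202| = 11.
DWL = ½ · t · |ΔQ| = ½ · 22 · 11 = £121.

Deadweight loss = £121 hundred.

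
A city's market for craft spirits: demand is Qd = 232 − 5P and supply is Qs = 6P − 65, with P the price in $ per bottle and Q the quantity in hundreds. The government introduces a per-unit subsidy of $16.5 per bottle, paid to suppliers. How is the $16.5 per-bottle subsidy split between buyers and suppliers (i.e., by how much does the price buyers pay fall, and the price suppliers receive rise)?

Before the subsidy: set 232 − 5P = 6P − 65 → P* = $27, Q* = 97.
With a per-unit subsidy paid to suppliers, each receives P + 16.5 per unit sold, so supply becomes Qs = 6(P + 16.5) − 65.
New equilibrium: buyers pay $18, suppliers receive $34.5, Q = 142. (Wedge: Pb − Ps = −16.5.)
Gain to buyers: $9; to suppliers: $7.5. (They sum to $16.5.)

Buyers gain $9 per bottle; suppliers gain $7.5 per bottle.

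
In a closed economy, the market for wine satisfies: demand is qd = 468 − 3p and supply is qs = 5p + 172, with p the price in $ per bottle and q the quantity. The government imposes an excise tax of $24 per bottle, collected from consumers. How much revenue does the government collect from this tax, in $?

Tax revenue = $7488.

Without the tax, 468 − 3p = 5p + 172 gives 8p = 296, so p* = $37 and q* = 357.
With the tax collected from consumers, demand (in seller-price terms) shifts: qd = 468 − 3(p + 24).
New equilibrium: consumers pay $52, suppliers receive $28, q = 312. (Wedge: pb − ps = 24.)
Revenue = t · Q = 24 · 312 = $7488.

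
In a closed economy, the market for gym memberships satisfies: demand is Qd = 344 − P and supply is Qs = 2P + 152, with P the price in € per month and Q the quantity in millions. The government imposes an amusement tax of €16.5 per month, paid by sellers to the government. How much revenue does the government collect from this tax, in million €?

Tax revenue = €4438.5 million.

Before the tax: set 344 − P = 2P + 152 → P* = €64, Q* = 280.
With the tax collected from sellers, supply shifts: Qs = 2(P − 16.5) + 152.
Solving gives Q = 269 with buyers paying €75 and sellers receiving €58.5 (the €16.5 wedge).
Revenue = t · Q = 16.5 · 269 = €4438.5.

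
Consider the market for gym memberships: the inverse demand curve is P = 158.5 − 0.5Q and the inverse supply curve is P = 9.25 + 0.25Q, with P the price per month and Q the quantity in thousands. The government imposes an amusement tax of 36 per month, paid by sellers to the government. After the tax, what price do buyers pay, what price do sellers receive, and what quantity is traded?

Buyers pay 83; sellers receive 47; quantity = 151.

Inverting to Q(P) form: Qd = 317 − 2P; Qs = 4P − 37.
Before the tax: set 317 − 2P = 4P − 37 → P* = 59, Q* = 199.
With the tax collected from sellers, supply shifts: Qs = 4(P − 36) − 37.
New equilibrium: buyers pay 83, sellers receive 47, Q = 151. (Wedge: Pb − Ps = 36.)
The less price-elastic side of the market bears the larger share of a per-unit tax.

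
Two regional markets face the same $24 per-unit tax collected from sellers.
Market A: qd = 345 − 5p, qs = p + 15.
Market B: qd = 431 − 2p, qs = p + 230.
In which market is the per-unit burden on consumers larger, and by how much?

Market A: pre-tax p* = $55, q* = 70; post-tax q = 50; per-unit burden on consumers = $4.
Market B: pre-tax p* = $67, q* = 297; post-tax q = 281; per-unit burden on consumers = $8.
Difference: $4 vs $8 → market B is larger by $4.

Market B, by $4.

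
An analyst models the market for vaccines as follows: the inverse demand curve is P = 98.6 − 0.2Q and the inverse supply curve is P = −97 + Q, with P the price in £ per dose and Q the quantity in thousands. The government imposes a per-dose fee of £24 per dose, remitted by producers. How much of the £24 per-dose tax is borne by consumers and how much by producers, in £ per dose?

Rewrite in direct form: Qd = 493 − 5P and Qs = P + 97.
Without the tax, 493 − 5P = P + 97 gives 6P = 396, so P* = £66 and Q* = 163.
With the tax collected from producers, supply shifts: Qs = (P − 24) + 97.
New equilibrium: consumers pay £70, producers receive £46, Q = 143. (Wedge: Pb − Ps = 24.)
Burden on consumers: £4; on producers: £20. (They sum to £24.)
The less price-elastic side of the market bears the larger share of a per-unit tax.

Consumers bear £4 per dose; producers bear £20 per dose.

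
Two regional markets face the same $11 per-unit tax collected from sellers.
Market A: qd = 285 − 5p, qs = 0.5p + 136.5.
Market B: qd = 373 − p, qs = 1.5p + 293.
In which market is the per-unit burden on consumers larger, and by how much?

Market B, by $5.6.

Market A: pre-tax p* = $27, q* = 150; post-tax q = 145; per-unit burden on consumers = $1.
Market B: pre-tax p* = $32, q* = 341; post-tax q = 334.4; per-unit burden on consumers = $6.6.
Difference: $1 vs $6.6 → market B is larger by $5.6.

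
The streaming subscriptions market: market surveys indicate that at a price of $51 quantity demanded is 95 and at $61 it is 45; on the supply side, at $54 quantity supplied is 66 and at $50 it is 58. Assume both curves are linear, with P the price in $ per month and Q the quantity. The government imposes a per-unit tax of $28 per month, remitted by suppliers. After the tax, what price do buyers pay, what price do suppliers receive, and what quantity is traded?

Demand slope: (45 − 95)/(61 − 51) = -5, so Qd = 350 − 5P.
Supply slope: (58 − 66)/(50 − 54) = 2, so Qs = 2P − 42.
Without the tax, 350 − 5P = 2P − 42 gives 7P = 392, so P* = $56 and Q* = 70.
With the tax collected from suppliers, supply shifts: Qs = 2(P − 28) − 42.
New equilibrium: buyers pay $64, suppliers receive $36, Q = 30. (Wedge: Pb − Ps = 28.)

Buyers pay $64; suppliers receive $36; quantity = 30.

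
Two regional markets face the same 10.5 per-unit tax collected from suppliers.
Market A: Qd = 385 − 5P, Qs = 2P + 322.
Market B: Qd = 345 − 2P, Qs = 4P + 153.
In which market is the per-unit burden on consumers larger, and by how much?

Market B, by 4.

Market A: pre-tax P* = 9, Q* = 340; post-tax Q = 325; per-unit burden on consumers = 3.
Market B: pre-tax P* = 32, Q* = 281; post-tax Q = 267; per-unit burden on consumers = 7.
Difference: 3 vs 7 → market B is larger by 4.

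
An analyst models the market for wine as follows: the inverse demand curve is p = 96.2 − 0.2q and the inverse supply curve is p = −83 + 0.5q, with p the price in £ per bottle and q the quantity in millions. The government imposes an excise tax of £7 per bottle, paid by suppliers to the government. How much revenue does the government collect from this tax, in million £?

Tax revenue = £1722 million.

Inverting to q(p) form: qd = 481 − 5p; qs = 2p + 166.
Without the tax, 481 − 5p = 2p + 166 gives 7p = 315, so p* = £45 and q* = 256.
With the tax collected from suppliers, supply shifts: qs = 2(p − 7) + 166.
New equilibrium: buyers pay £47, suppliers receive £40, q = 246. (Wedge: pb − ps = 7.)
Revenue = t · Q = 7 · 246 = £1722.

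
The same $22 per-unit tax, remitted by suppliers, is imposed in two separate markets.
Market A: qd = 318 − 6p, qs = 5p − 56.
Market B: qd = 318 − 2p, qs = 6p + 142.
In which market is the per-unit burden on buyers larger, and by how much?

Market A: pre-tax p* = $34, q* = 114; post-tax q = 54; per-unit burden on buyers = $10.
Market B: pre-tax p* = $22, q* = 274; post-tax q = 241; per-unit burden on buyers = $16.5.
Difference: $10 vs $16.5 → market B is larger by $6.5.

Market B, by $6.5.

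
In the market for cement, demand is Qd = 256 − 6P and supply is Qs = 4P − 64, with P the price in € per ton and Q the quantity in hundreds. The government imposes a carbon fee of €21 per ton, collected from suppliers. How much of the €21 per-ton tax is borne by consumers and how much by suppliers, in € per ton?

Before the tax: set 256 − 6P = 4P − 64 → P* = €32, Q* = 64.
With the tax collected from suppliers, supply shifts: Qs = 4(P − 21) − 64.
Solving gives Q = 13.6 with consumers paying €40.4 and suppliers receiving €19.4 (the €21 wedge).
Burden on consumers: €8.4; on suppliers: €12.6. (They sum to €21.)
The less price-elastic side of the market bears the larger share of a per-unit tax.

Consumers bear €8.4 per ton; suppliers bear €12.6 per ton.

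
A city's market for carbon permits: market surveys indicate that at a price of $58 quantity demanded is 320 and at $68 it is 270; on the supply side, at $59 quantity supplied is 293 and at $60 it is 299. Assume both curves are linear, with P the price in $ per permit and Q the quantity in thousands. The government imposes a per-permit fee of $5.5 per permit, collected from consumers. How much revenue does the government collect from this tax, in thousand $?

Tax revenue = $1595 thousand.

Demand slope: (270 − 320)/(68 − 58) = -5, so Qd = 610 − 5P.
Supply slope: (299 − 293)/(60 − 59) = 6, so Qs = 6P − 61.
Without the tax, 610 − 5P = 6P − 61 gives 11P = 671, so P* = $61 and Q* = 305.
With the tax collected from consumers, demand (in seller-price terms) shifts: Qd = 610 − 5(P + 5.5).
Solving gives Q = 290 with consumers paying $64 and suppliers receiving $58.5 (the $5.5 wedge).
Revenue = t · Q = 5.5 · 290 = $1595.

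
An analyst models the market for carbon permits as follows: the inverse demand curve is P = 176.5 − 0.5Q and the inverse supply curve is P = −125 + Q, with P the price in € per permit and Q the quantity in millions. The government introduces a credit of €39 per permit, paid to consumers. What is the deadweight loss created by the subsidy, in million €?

Rewrite in direct form: Qd = 353 − 2P and Qs = P + 125.
Without the subsidy, 353 − 2P = P + 125 gives 3P = 228, so P* = €76 and Q* = 201.
With a per-unit subsidy paid to consumers, each effectively pays P − 39, so demand becomes Qd = 353 − 2(P − 39).
Solving gives Q = 227 with consumers paying €63 and sellers receiving €102 (the €39 wedge).
Quantity rises by |ΔQ| = |201 − 227| = 26.
DWL = ½ · t · |ΔQ| = ½ · 39 · 26 = €507.

Deadweight loss = €507 million.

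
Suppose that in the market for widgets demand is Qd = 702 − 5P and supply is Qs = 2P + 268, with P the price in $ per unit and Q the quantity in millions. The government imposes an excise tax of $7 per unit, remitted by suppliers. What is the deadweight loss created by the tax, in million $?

Deadweight loss = $35 million.

Before the tax: set 702 − 5P = 2P + 268 → P* = $62, Q* = 392.
With the tax collected from suppliers, supply shifts: Qs = 2(P − 7) + 268.
Solving gives Q = 382 with consumers paying $64 and suppliers receiving $57 (the $7 wedge).
Quantity falls by |ΔQ| = |392 − 382| = 10.
DWL = ½ · t · |ΔQ| = ½ · 7 · 10 = $35.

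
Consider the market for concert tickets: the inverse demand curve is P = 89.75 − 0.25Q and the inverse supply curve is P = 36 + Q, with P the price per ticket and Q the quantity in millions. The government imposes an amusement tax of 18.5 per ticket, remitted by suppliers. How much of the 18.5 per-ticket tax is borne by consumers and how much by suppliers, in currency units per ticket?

Consumers bear 3.7 per ticket; suppliers bear 14.8 per ticket.

Inverting to Q(P) form: Qd = 359 − 4P; Qs = P − 36.
Without the tax, 359 − 4P = P − 36 gives 5P = 395, so P* = 79 and Q* = 43.
With the tax collected from suppliers, supply shifts: Qs = (P − 18.5) − 36.
Solving gives Q = 28.2 with consumers paying 82.7 and suppliers receiving 64.2 (the 18.5 wedge).
Burden on consumers: 3.7; on suppliers: 14.8. (They sum to 18.5.)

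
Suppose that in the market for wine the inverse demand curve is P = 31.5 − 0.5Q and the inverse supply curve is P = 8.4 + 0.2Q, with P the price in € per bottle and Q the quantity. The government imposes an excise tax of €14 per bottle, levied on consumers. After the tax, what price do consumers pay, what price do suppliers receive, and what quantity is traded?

Consumers pay €25; suppliers receive €11; quantity = 13.

Inverting to Q(P) form: Qd = 63 − 2P; Qs = 5P − 42.
Before the tax: set 63 − 2P = 5P − 42 → P* = €15, Q* = 33.
With the tax collected from consumers, demand (in seller-price terms) shifts: Qd = 63 − 2(P + 14).
Solving gives Q = 13 with consumers paying €25 and suppliers receiving €11 (the €14 wedge).
The less price-elastic side of the market bears the larger share of a per-unit tax.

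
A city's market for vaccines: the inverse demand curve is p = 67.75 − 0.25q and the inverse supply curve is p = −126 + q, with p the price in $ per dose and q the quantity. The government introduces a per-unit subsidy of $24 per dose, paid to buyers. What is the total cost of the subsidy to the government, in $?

Rewrite in direct form: qd = 271 − 4p and qs = p + 126.
Before the subsidy: set 271 − 4p = p + 126 → p* = $29, q* = 155.
With a per-unit subsidy paid to buyers, each effectively pays p − 24, so demand becomes qd = 271 − 4(p − 24).
New equilibrium: buyers pay $24.2, sellers receive $48.2, q = 174.2. (Wedge: pb − ps = −24.)
Outlay = t · Q = 24 · 174.2 = $4180.8.

Government outlay = $4180.8.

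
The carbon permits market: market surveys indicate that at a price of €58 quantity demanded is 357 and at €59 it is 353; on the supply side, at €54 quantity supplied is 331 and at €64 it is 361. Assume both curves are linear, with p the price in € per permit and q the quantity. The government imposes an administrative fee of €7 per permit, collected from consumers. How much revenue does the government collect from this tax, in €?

Tax revenue = €2359.

Demand slope: (353 − 357)/(59 − 58) = -4, so qd = 589 − 4p.
Supply slope: (361 − 331)/(64 − 54) = 3, so qs = 3p + 169.
Without the tax, 589 − 4p = 3p + 169 gives 7p = 420, so p* = €60 and q* = 349.
With the tax collected from consumers, demand (in seller-price terms) shifts: qd = 589 − 4(p + 7).
Solving gives q = 337 with consumers paying €63 and suppliers receiving €56 (the €7 wedge).
Revenue = t · Q = 7 · 337 = €2359.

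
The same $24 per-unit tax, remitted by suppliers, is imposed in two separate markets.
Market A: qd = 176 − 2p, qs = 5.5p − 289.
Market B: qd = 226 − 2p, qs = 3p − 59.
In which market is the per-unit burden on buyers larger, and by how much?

Market A: pre-tax p* = $62, q* = 52; post-tax q = 16.8; per-unit burden on buyers = $17.6.
Market B: pre-tax p* = $57, q* = 112; post-tax q = 83.2; per-unit burden on buyers = $14.4.
Difference: $17.6 vs $14.4 → market A is larger by $3.2.

Market A, by $3.2.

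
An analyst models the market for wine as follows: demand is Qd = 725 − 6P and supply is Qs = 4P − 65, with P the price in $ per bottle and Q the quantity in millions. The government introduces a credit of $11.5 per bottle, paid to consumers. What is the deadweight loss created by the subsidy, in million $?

Deadweight loss = $158.7 million.

Without the subsidy, 725 − 6P = 4P − 65 gives 10P = 790, so P* = $79 and Q* = 251.
With a per-unit subsidy paid to consumers, each effectively pays P − 11.5, so demand becomes Qd = 725 − 6(P − 11.5).
Solving gives Q = 278.6 with consumers paying $74.4 and producers receiving $85.9 (the $11.5 wedge).
Quantity rises by |ΔQ| = |251 − 278.6| = 27.6.
DWL = ½ · t · |ΔQ| = ½ · 11.5 · 27.6 = $158.7.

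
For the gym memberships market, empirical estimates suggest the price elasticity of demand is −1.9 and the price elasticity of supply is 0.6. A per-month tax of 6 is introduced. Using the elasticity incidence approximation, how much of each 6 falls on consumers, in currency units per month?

Consumers bear ≈ 1.44 per month.

Incidence ratio: consumers' share ≈ εs / (εs + |εd|) = 0.6 / (0.6 + 1.9) = 0.24.
So consumers bear ≈ 0.24 × 6 = 1.44; suppliers bear 4.56.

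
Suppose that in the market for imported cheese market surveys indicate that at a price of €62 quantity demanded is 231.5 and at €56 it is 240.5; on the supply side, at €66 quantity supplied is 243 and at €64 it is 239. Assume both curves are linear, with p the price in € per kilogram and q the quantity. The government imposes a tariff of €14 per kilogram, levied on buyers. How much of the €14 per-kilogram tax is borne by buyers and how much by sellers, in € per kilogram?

Buyers bear €8 per kilogram; sellers bear €6 per kilogram.

Demand slope: (240.5 − 231.5)/(56 − 62) = -1.5, so qd = 324.5 − 1.5p.
Supply slope: (239 − 243)/(64 − 66) = 2, so qs = 2p + 111.
Before the tax: set 324.5 − 1.5p = 2p + 111 → p* = €61, q* = 233.
With the tax collected from buyers, demand (in seller-price terms) shifts: qd = 324.5 − 1.5(p + 14).
Solving gives q = 221 with buyers paying €69 and sellers receiving €55 (the €14 wedge).
Burden on buyers: €8; on sellers: €6. (They sum to €14.)
The less price-elastic side of the market bears the larger share of a per-unit tax.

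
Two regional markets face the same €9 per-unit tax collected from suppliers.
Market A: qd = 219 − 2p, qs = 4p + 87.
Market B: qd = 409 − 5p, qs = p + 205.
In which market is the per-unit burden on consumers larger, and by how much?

Market A: pre-tax p* = €22, q* = 175; post-tax q = 163; per-unit burden on consumers = €6.
Market B: pre-tax p* = €34, q* = 239; post-tax q = 231.5; per-unit burden on consumers = €1.5.
Difference: €6 vs €1.5 → market A is larger by €4.5.

Market A, by €4.5.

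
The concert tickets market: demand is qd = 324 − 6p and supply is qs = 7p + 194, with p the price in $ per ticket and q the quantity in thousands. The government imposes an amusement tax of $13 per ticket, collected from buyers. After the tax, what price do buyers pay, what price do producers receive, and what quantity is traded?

Buyers pay $17; producers receive $4; quantity = 222.

Before the tax: set 324 − 6p = 7p + 194 → p* = $10, q* = 264.
With the tax collected from buyers, demand (in seller-price terms) shifts: qd = 324 − 6(p + 13).
New equilibrium: buyers pay $17, producers receive $4, q = 222. (Wedge: pb − ps = 13.)
The less price-elastic side of the market bears the larger share of a per-unit tax.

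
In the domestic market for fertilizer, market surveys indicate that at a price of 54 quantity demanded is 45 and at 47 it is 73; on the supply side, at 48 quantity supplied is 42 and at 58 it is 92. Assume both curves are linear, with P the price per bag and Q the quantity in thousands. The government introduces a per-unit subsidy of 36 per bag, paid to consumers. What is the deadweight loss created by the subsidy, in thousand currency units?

Demand slope: (73 − 45)/(47 − 54) = -4, so Qd = 261 − 4P.
Supply slope: (92 − 42)/(58 − 48) = 5, so Qs = 5P − 198.
Without the subsidy, 261 − 4P = 5P − 198 gives 9P = 459, so P* = 51 and Q* = 57.
With a per-unit subsidy paid to consumers, each effectively pays P − 36, so demand becomes Qd = 261 − 4(P − 36).
New equilibrium: consumers pay 31, producers receive 67, Q = 137. (Wedge: Pb − Ps = −36.)
Quantity rises by |ΔQ| = |57 − 137| = 80.
DWL = ½ · t · |ΔQ| = ½ · 36 · 80 = 1440.

Deadweight loss = 1440 thousand.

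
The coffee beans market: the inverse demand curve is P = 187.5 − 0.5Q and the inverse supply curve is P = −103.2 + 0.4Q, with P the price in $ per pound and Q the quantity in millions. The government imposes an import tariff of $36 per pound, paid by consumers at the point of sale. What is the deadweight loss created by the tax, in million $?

Rewrite in direct form: Qd = 375 − 2P and Qs = 2.5P + 258.
Before the tax: set 375 − 2P = 2.5P + 258 → P* = $26, Q* = 323.
With the tax collected from consumers, demand (in seller-price terms) shifts: Qd = 375 − 2(P + 36).
New equilibrium: consumers pay $46, suppliers receive $10, Q = 283. (Wedge: Pb − Ps = 36.)
Quantity falls by |ΔQ| = |323 − 283| = 40.
DWL = ½ · t · |ΔQ| = ½ · 36 · 40 = $720.

Deadweight loss = $720 million.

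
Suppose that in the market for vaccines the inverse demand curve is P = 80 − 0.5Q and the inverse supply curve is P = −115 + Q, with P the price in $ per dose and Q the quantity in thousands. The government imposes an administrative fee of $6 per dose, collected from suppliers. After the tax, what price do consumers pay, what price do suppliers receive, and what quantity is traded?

Consumers pay $17; suppliers receive $11; quantity = 126.

Rewrite in direct form: Qd = 160 − 2P and Qs = P + 115.
Without the tax, 160 − 2P = P + 115 gives 3P = 45, so P* = $15 and Q* = 130.
With the tax collected from suppliers, supply shifts: Qs = (P − 6) + 115.
New equilibrium: consumers pay $17, suppliers receive $11, Q = 126. (Wedge: Pb − Ps = 6.)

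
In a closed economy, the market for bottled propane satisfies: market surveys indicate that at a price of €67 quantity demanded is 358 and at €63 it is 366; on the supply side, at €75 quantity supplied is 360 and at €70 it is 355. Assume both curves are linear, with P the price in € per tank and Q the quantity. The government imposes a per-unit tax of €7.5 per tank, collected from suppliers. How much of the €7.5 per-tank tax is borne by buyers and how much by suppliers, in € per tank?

Demand slope: (366 − 358)/(63 − 67) = -2, so Qd = 492 − 2P.
Supply slope: (355 − 360)/(70 − 75) = 1, so Qs = P + 285.
Without the tax, 492 − 2P = P + 285 gives 3P = 207, so P* = €69 and Q* = 354.
With the tax collected from suppliers, supply shifts: Qs = (P − 7.5) + 285.
New equilibrium: buyers pay €71.5, suppliers receive €64, Q = 349. (Wedge: Pb − Ps = 7.5.)
Burden on buyers: €2.5; on suppliers: €5. (They sum to €7.5.)
The less price-elastic side of the market bears the larger share of a per-unit tax.

Buyers bear €2.5 per tank; suppliers bear €5 per tank.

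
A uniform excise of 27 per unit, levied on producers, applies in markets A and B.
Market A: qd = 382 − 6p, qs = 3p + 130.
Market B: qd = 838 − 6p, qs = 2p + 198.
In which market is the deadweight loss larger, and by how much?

Market A: pre-tax p* = 28, q* = 214; post-tax q = 160; deadweight loss = 729.
Market B: pre-tax p* = 80, q* = 358; post-tax q = 317.5; deadweight loss = 546.75.
Difference: 729 vs 546.75 → market A is larger by 182.25.

Market A, by 182.25.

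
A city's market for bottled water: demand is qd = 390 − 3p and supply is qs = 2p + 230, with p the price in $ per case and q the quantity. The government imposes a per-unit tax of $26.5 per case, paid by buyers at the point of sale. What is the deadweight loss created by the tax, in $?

Deadweight loss = $421.35.

Before the tax: set 390 − 3p = 2p + 230 → p* = $32, q* = 294.
With the tax collected from buyers, demand (in seller-price terms) shifts: qd = 390 − 3(p + 26.5).
New equilibrium: buyers pay $42.6, producers receive $16.1, q = 262.2. (Wedge: pb − ps = 26.5.)
Quantity falls by |ΔQ| = |294 − 262.2| = 31.8.
DWL = ½ · t · |ΔQ| = ½ · 26.5 · 31.8 = $421.35.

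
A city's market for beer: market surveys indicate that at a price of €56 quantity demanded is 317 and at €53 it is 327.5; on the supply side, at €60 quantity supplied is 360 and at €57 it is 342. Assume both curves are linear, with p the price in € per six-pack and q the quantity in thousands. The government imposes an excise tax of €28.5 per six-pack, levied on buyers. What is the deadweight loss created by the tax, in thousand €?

Demand slope: (327.5 − 317)/(53 − 56) = -3.5, so qd = 513 − 3.5p.
Supply slope: (342 − 360)/(57 − 60) = 6, so qs = 6p.
Without the tax, 513 − 3.5p = 6p gives 9.5p = 513, so p* = €54 and q* = 324.
With the tax collected from buyers, demand (in seller-price terms) shifts: qd = 513 − 3.5(p + 28.5).
New equilibrium: buyers pay €72, producers receive €43.5, q = 261. (Wedge: pb − ps = 28.5.)
Quantity falls by |ΔQ| = |324 − 261| = 63.
DWL = ½ · t · |ΔQ| = ½ · 28.5 · 63 = €897.75.

Deadweight loss = €897.75 thousand.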